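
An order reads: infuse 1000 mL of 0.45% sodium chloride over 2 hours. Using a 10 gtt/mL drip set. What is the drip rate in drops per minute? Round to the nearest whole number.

1000 mL ÷ (2 hr × 60 = 120 min) = 8.333333 mL/min
8.333333 mL/min × 10 gtt/mL = 83.33333 gtt/min

83 gtt/min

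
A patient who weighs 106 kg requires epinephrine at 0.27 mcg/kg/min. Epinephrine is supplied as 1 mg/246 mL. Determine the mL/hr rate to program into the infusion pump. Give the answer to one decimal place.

Dose = 0.27 mcg/kg/min × 106 kg = 28.62 mcg/min
28.62 mcg/min × 60 min/hr = 1717.2 mcg/hr
Concentration = 1 mg ÷ 246 mL = 0.004065041 mg/mL = 4.065041 mcg/mL
Rate = 1717.2 mcg/hr ÷ 4.065041 mcg/mL = 422.4312 mL/hr

422.4 mL/hr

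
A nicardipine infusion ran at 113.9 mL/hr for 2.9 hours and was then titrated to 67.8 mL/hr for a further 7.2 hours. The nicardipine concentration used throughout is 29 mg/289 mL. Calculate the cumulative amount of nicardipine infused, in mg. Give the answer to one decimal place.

Concentration = 29 mg ÷ 289 mL = 0.100346 mg/mL
Stage 1: 113.9 mL/hr × 2.9 hr = 330.31 mL → 330.31 mL × 0.100346 mg/mL = 33.14529 mg
Stage 2: 67.8 mL/hr × 7.2 hr = 488.16 mL → 488.16 mL × 0.100346 mg/mL = 48.98491 mg
Total = 33.14529 + 48.98491 = 82.13021 mg

82.1 mg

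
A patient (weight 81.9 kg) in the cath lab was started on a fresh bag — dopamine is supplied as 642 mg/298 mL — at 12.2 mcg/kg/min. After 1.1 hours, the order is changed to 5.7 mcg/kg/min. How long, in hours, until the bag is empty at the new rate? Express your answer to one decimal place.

20.6 hours

Initial rate:
Dose = 12.2 mcg/kg/min × 81.9 kg = 999.18 mcg/min
999.18 mcg/min × 60 min/hr = 59950.8 mcg/hr
Concentration = 642 mg ÷ 298 mL = 2.154362 mg/mL = 2154.362 mcg/mL
Rate = 59950.8 mcg/hr ÷ 2154.362 mcg/mL = 27.82763 mL/hr
Volume infused so far = 27.82763 mL/hr × 1.1 hr = 30.61039 mL
Volume remaining = 298 − 30.61039 = 267.3896 mL
New rate:
Dose = 5.7 mcg/kg/min × 81.9 kg = 466.83 mcg/min
466.83 mcg/min × 60 min/hr = 28009.8 mcg/hr
Rate = 28009.8 mcg/hr ÷ 2154.362 mcg/mL = 13.00143 mL/hr
Time remaining = 267.3896 mL ÷ 13.00143 mL/hr = 20.56616 hr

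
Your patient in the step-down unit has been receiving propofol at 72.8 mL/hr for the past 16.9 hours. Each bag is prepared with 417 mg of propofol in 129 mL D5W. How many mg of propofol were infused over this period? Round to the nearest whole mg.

3977 mg

Concentration = 417 mg ÷ 129 mL = 3.232558 mg/mL = 3232.558 mcg/mL
Drug rate = 72.8 mL/hr × 3232.558 mcg/mL = 235330.2 mcg/hr
Total = 235330.2 mcg/hr × 16.9 hr = 3977081 mcg = 3977.081 mg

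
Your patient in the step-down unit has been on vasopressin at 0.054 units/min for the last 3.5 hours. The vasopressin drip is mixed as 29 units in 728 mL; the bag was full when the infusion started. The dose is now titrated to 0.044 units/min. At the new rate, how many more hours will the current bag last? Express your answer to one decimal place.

Initial rate:
0.054 units/min × 60 min/hr = 3.24 units/hr
Concentration = 29 units ÷ 728 mL = 0.03983516 units/mL
Rate = 3.24 units/hr ÷ 0.03983516 units/mL = 81.33517 mL/hr
Volume infused so far = 81.33517 mL/hr × 3.5 hr = 284.6731 mL
Volume remaining = 728 − 284.6731 = 443.3269 mL
New rate:
0.044 units/min × 60 min/hr = 2.64 units/hr
Rate = 2.64 units/hr ÷ 0.03983516 units/mL = 66.2731 mL/hr
Time remaining = 443.3269 mL ÷ 66.2731 mL/hr = 6.689394 hr

6.7 hours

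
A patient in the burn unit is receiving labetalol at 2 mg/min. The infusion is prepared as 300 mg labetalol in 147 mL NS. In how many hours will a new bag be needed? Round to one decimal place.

2.5 hours

2 mg/min × 60 min/hr = 120 mg/hr
Concentration = 300 mg ÷ 147 mL = 2.040816 mg/mL
Rate = 120 mg/hr ÷ 2.040816 mg/mL = 58.8 mL/hr
Duration = 147 mL ÷ 58.8 mL/hr = 2.5 hr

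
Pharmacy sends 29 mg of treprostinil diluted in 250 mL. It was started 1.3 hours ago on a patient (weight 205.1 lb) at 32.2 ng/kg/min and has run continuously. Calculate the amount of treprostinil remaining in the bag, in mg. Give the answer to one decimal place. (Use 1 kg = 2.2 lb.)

Weight = 205.1 lb ÷ 2.2 lb/kg = 93.22727 kg
Dose = 32.2 ng/kg/min × 93.22727 kg = 3001.918 ng/min
3001.918 ng/min × 60 min/hr = 180115.1 ng/hr
Concentration = 29 mg ÷ 250 mL = 0.116 mg/mL = 116000 ng/mL
Rate = 180115.1 ng/hr ÷ 116000 ng/mL = 1.552716 mL/hr
Volume infused = 1.552716 mL/hr × 1.3 hr = 2.018531 mL
Volume remaining = 250 − 2.018531 = 247.9815 mL
Drug remaining = 247.9815 mL × 116000 ng/mL = 28765850 ng = 28.76585 mg

28.8 mg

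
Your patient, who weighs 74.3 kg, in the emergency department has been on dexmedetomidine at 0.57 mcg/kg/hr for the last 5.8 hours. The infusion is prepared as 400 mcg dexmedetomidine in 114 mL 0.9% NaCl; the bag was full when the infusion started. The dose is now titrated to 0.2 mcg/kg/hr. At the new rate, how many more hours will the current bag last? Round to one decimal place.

10.4 hours

Initial rate:
Dose = 0.57 mcg/kg/hr × 74.3 kg = 42.351 mcg/hr
Concentration = 400 mcg ÷ 114 mL = 3.508772 mcg/mL
Rate = 42.351 mcg/hr ÷ 3.508772 mcg/mL = 12.07003 mL/hr
Volume infused so far = 12.07003 mL/hr × 5.8 hr = 70.0062 mL
Volume remaining = 114 − 70.0062 = 43.9938 mL
New rate:
Dose = 0.2 mcg/kg/hr × 74.3 kg = 14.86 mcg/hr
Rate = 14.86 mcg/hr ÷ 3.508772 mcg/mL = 4.2351 mL/hr
Time remaining = 43.9938 mL ÷ 4.2351 mL/hr = 10.3879 hr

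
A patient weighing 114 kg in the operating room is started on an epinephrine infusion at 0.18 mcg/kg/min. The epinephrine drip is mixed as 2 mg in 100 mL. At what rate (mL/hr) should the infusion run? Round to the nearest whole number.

62 mL/hr

Dose = 0.18 mcg/kg/min × 114 kg = 20.52 mcg/min
20.52 mcg/min × 60 min/hr = 1231.2 mcg/hr
Concentration = 2 mg ÷ 100 mL = 0.02 mg/mL = 20 mcg/mL
Rate = 1231.2 mcg/hr ÷ 20 mcg/mL = 61.56 mL/hr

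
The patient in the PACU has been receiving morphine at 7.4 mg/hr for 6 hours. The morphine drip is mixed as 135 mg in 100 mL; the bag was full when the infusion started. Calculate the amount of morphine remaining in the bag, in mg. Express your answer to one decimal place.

90.6 mg

Concentration = 135 mg ÷ 100 mL = 1.35 mg/mL
Rate = 7.4 mg/hr ÷ 1.35 mg/mL = 5.481481 mL/hr
Volume infused = 5.481481 mL/hr × 6 hr = 32.88889 mL
Volume remaining = 100 − 32.88889 = 67.11111 mL
Drug remaining = 67.11111 mL × 1.35 mg/mL = 90.6 mg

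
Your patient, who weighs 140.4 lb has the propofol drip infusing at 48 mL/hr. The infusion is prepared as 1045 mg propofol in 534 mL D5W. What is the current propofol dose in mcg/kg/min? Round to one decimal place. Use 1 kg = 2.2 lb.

24.5 mcg/kg/min

Weight = 140.4 lb ÷ 2.2 lb/kg = 63.81818 kg
Concentration = 1045 mg ÷ 534 mL = 1.956929 mg/mL = 1956.929 mcg/mL
Drug rate = 48 mL/hr × 1956.929 mcg/mL = 93932.58 mcg/hr
93932.58 mcg/hr ÷ 60 min/hr = 1565.543 mcg/min
1565.543 mcg/min ÷ 63.81818 kg = 24.5313 mcg/kg/min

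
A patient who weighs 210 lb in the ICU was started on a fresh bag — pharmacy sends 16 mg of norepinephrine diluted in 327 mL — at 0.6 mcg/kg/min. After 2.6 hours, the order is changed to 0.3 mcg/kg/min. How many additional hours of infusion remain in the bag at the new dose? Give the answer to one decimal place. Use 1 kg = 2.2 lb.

Initial rate:
Weight = 210 lb ÷ 2.2 lb/kg = 95.45455 kg
Dose = 0.6 mcg/kg/min × 95.45455 kg = 57.27273 mcg/min
57.27273 mcg/min × 60 min/hr = 3436.364 mcg/hr
Concentration = 16 mg ÷ 327 mL = 0.04892966 mg/mL = 48.92966 mcg/mL
Rate = 3436.364 mcg/hr ÷ 48.92966 mcg/mL = 70.23068 mL/hr
Volume infused so far = 70.23068 mL/hr × 2.6 hr = 182.5998 mL
Volume remaining = 327 − 182.5998 = 144.4002 mL
New rate:
Dose = 0.3 mcg/kg/min × 95.45455 kg = 28.63636 mcg/min
28.63636 mcg/min × 60 min/hr = 1718.182 mcg/hr
Rate = 1718.182 mcg/hr ÷ 48.92966 mcg/mL = 35.11534 mL/hr
Time remaining = 144.4002 mL ÷ 35.11534 mL/hr = 4.112169 hr

4.1 hours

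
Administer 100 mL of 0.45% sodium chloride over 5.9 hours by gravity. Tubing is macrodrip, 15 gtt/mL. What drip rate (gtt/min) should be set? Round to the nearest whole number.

4 gtt/min

100 mL ÷ (5.9 hr × 60 = 354 min) = 0.2824859 mL/min
0.2824859 mL/min × 15 gtt/mL = 4.237288 gtt/min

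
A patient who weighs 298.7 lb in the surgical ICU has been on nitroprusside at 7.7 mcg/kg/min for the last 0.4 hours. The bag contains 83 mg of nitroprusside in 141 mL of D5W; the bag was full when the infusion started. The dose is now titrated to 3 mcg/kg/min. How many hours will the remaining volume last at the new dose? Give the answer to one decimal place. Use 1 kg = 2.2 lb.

Initial rate:
Weight = 298.7 lb ÷ 2.2 lb/kg = 135.7727 kg
Dose = 7.7 mcg/kg/min × 135.7727 kg = 1045.45 mcg/min
1045.45 mcg/min × 60 min/hr = 62727 mcg/hr
Concentration = 83 mg ÷ 141 mL = 0.5886525 mg/mL = 588.6525 mcg/mL
Rate = 62727 mcg/hr ÷ 588.6525 mcg/mL = 106.5603 mL/hr
Volume infused so far = 106.5603 mL/hr × 0.4 hr = 42.62413 mL
Volume remaining = 141 − 42.62413 = 98.37587 mL
New rate:
Dose = 3 mcg/kg/min × 135.7727 kg = 407.3182 mcg/min
407.3182 mcg/min × 60 min/hr = 24439.09 mcg/hr
Rate = 24439.09 mcg/hr ÷ 588.6525 mcg/mL = 41.51701 mL/hr
Time remaining = 98.37587 mL ÷ 41.51701 mL/hr = 2.369532 hr

2.4 hours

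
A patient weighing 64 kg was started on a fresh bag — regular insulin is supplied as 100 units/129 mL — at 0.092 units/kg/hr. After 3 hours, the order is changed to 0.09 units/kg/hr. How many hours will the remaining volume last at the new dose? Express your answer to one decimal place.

14.3 hours

Initial rate:
Dose = 0.092 units/kg/hr × 64 kg = 5.888 units/hr
Concentration = 100 units ÷ 129 mL = 0.7751938 units/mL
Rate = 5.888 units/hr ÷ 0.7751938 units/mL = 7.59552 mL/hr
Volume infused so far = 7.59552 mL/hr × 3 hr = 22.78656 mL
Volume remaining = 129 − 22.78656 = 106.2134 mL
New rate:
Dose = 0.09 units/kg/hr × 64 kg = 5.76 units/hr
Rate = 5.76 units/hr ÷ 0.7751938 units/mL = 7.4304 mL/hr
Time remaining = 106.2134 mL ÷ 7.4304 mL/hr = 14.29444 hr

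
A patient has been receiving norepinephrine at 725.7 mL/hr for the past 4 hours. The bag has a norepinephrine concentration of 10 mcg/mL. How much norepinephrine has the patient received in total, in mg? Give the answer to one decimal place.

Drug rate = 725.7 mL/hr × 10 mcg/mL = 7257 mcg/hr
Total = 7257 mcg/hr × 4 hr = 29028 mcg = 29.028 mg

29.0 mg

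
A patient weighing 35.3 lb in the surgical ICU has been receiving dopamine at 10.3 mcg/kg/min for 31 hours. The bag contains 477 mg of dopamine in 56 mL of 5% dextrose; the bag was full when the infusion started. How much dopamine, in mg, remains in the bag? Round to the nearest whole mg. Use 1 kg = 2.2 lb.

170 mg

Weight = 35.3 lb ÷ 2.2 lb/kg = 16.04545 kg
Dose = 10.3 mcg/kg/min × 16.04545 kg = 165.2682 mcg/min
165.2682 mcg/min × 60 min/hr = 9916.091 mcg/hr
Concentration = 477 mg ÷ 56 mL = 8.517857 mg/mL = 8517.857 mcg/mL
Rate = 9916.091 mcg/hr ÷ 8517.857 mcg/mL = 1.164153 mL/hr
Volume infused = 1.164153 mL/hr × 31 hr = 36.08875 mL
Volume remaining = 56 − 36.08875 = 19.91125 mL
Drug remaining = 19.91125 mL × 8517.857 mcg/mL = 169601.2 mcg = 169.6012 mg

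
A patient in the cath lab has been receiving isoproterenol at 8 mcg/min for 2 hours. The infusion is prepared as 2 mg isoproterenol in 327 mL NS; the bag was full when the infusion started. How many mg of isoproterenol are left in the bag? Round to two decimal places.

8 mcg/min × 60 min/hr = 480 mcg/hr
Concentration = 2 mg ÷ 327 mL = 0.006116208 mg/mL = 6.116208 mcg/mL
Rate = 480 mcg/hr ÷ 6.116208 mcg/mL = 78.48 mL/hr
Volume infused = 78.48 mL/hr × 2 hr = 156.96 mL
Volume remaining = 327 − 156.96 = 170.04 mL
Drug remaining = 170.04 mL × 6.116208 mcg/mL = 1040 mcg = 1.04 mg

1.04 mg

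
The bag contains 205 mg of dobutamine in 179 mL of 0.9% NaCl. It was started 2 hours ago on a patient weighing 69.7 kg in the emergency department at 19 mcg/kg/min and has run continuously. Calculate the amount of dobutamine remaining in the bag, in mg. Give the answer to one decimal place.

Dose = 19 mcg/kg/min × 69.7 kg = 1324.3 mcg/min
1324.3 mcg/min × 60 min/hr = 79458 mcg/hr
Concentration = 205 mg ÷ 179 mL = 1.145251 mg/mL = 1145.251 mcg/mL
Rate = 79458 mcg/hr ÷ 1145.251 mcg/mL = 69.3804 mL/hr
Volume infused = 69.3804 mL/hr × 2 hr = 138.7608 mL
Volume remaining = 179 − 138.7608 = 40.2392 mL
Drug remaining = 40.2392 mL × 1145.251 mcg/mL = 46084 mcg = 46.084 mg

46.1 mg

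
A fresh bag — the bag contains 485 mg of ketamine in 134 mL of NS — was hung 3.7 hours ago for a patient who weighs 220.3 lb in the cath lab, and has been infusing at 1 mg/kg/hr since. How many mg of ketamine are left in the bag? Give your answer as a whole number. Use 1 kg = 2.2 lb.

114 mg

Weight = 220.3 lb ÷ 2.2 lb/kg = 100.1364 kg
Dose = 1 mg/kg/hr × 100.1364 kg = 100.1364 mg/hr
Concentration = 485 mg ÷ 134 mL = 3.619403 mg/mL
Rate = 100.1364 mg/hr ÷ 3.619403 mg/mL = 27.66654 mL/hr
Volume infused = 27.66654 mL/hr × 3.7 hr = 102.3662 mL
Volume remaining = 134 − 102.3662 = 31.6338 mL
Drug remaining = 31.6338 mL × 3.619403 mg/mL = 114.4955 mg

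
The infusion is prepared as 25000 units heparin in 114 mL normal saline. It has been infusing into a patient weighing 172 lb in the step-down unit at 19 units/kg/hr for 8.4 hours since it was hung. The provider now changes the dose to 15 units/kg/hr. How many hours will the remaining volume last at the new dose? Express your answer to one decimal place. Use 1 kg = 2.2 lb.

Initial rate:
Weight = 172 lb ÷ 2.2 lb/kg = 78.18182 kg
Dose = 19 units/kg/hr × 78.18182 kg = 1485.455 units/hr
Concentration = 25000 units ÷ 114 mL = 219.2982 units/mL
Rate = 1485.455 units/hr ÷ 219.2982 units/mL = 6.773673 mL/hr
Volume infused so far = 6.773673 mL/hr × 8.4 hr = 56.89885 mL
Volume remaining = 114 − 56.89885 = 57.10115 mL
New rate:
Dose = 15 units/kg/hr × 78.18182 kg = 1172.727 units/hr
Rate = 1172.727 units/hr ÷ 219.2982 units/mL = 5.347636 mL/hr
Time remaining = 57.10115 mL ÷ 5.347636 mL/hr = 10.67783 hr

10.7 hours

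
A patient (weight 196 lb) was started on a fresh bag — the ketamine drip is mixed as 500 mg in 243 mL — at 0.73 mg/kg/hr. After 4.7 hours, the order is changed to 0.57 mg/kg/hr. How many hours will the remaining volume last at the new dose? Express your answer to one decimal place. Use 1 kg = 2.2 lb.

Initial rate:
Weight = 196 lb ÷ 2.2 lb/kg = 89.09091 kg
Dose = 0.73 mg/kg/hr × 89.09091 kg = 65.03636 mg/hr
Concentration = 500 mg ÷ 243 mL = 2.057613 mg/mL
Rate = 65.03636 mg/hr ÷ 2.057613 mg/mL = 31.60767 mL/hr
Volume infused so far = 31.60767 mL/hr × 4.7 hr = 148.5561 mL
Volume remaining = 243 − 148.5561 = 94.44394 mL
New rate:
Dose = 0.57 mg/kg/hr × 89.09091 kg = 50.78182 mg/hr
Rate = 50.78182 mg/hr ÷ 2.057613 mg/mL = 24.67996 mL/hr
Time remaining = 94.44394 mL ÷ 24.67996 mL/hr = 3.826745 hr

3.8 hours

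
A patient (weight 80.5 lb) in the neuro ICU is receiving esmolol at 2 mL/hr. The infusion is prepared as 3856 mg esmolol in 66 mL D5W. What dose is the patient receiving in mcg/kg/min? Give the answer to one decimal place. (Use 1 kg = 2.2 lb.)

Weight = 80.5 lb ÷ 2.2 lb/kg = 36.59091 kg
Concentration = 3856 mg ÷ 66 mL = 58.42424 mg/mL = 58424.24 mcg/mL
Drug rate = 2 mL/hr × 58424.24 mcg/mL = 116848.5 mcg/hr
116848.5 mcg/hr ÷ 60 min/hr = 1947.475 mcg/min
1947.475 mcg/min ÷ 36.59091 kg = 53.22291 mcg/kg/min

53.2 mcg/kg/min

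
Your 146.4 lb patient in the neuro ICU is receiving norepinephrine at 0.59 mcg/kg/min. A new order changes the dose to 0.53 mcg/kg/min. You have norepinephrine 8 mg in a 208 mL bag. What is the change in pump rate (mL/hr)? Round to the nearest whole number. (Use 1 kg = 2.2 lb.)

At the current dose:
Weight = 146.4 lb ÷ 2.2 lb/kg = 66.54545 kg
Dose = 0.59 mcg/kg/min × 66.54545 kg = 39.26182 mcg/min
39.26182 mcg/min × 60 min/hr = 2355.709 mcg/hr
Concentration = 8 mg ÷ 208 mL = 0.03846154 mg/mL = 38.46154 mcg/mL
Rate = 2355.709 mcg/hr ÷ 38.46154 mcg/mL = 61.24844 mL/hr
At the new dose:
Dose = 0.53 mcg/kg/min × 66.54545 kg = 35.26909 mcg/min
35.26909 mcg/min × 60 min/hr = 2116.145 mcg/hr
Rate = 2116.145 mcg/hr ÷ 38.46154 mcg/mL = 55.01978 mL/hr
Change = 55.01978 − 61.24844 = -6.228655 mL/hr → 6.228655 mL/hr decrease

6 mL/hr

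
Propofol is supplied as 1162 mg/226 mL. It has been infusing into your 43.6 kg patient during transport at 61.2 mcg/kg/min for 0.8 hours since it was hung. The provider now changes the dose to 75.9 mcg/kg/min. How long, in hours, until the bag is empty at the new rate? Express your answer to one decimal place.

Initial rate:
Dose = 61.2 mcg/kg/min × 43.6 kg = 2668.32 mcg/min
2668.32 mcg/min × 60 min/hr = 160099.2 mcg/hr
Concentration = 1162 mg ÷ 226 mL = 5.141593 mg/mL = 5141.593 mcg/mL
Rate = 160099.2 mcg/hr ÷ 5141.593 mcg/mL = 31.13805 mL/hr
Volume infused so far = 31.13805 mL/hr × 0.8 hr = 24.91044 mL
Volume remaining = 226 − 24.91044 = 201.0896 mL
New rate:
Dose = 75.9 mcg/kg/min × 43.6 kg = 3309.24 mcg/min
3309.24 mcg/min × 60 min/hr = 198554.4 mcg/hr
Rate = 198554.4 mcg/hr ÷ 5141.593 mcg/mL = 38.61729 mL/hr
Time remaining = 201.0896 mL ÷ 38.61729 mL/hr = 5.207241 hr

5.2 hours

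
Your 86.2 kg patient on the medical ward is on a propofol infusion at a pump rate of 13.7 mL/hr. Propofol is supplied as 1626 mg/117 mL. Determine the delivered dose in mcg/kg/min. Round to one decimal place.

Concentration = 1626 mg ÷ 117 mL = 13.89744 mg/mL = 13897.44 mcg/mL
Drug rate = 13.7 mL/hr × 13897.44 mcg/mL = 190394.9 mcg/hr
190394.9 mcg/hr ÷ 60 min/hr = 3173.248 mcg/min
3173.248 mcg/min ÷ 86.2 kg = 36.81262 mcg/kg/min

36.8 mcg/kg/min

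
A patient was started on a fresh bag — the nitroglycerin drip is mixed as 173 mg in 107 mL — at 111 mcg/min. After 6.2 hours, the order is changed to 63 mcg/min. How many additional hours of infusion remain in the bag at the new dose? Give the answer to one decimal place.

34.8 hours

Initial rate:
111 mcg/min × 60 min/hr = 6660 mcg/hr
Concentration = 173 mg ÷ 107 mL = 1.616822 mg/mL = 1616.822 mcg/mL
Rate = 6660 mcg/hr ÷ 1616.822 mcg/mL = 4.119191 mL/hr
Volume infused so far = 4.119191 mL/hr × 6.2 hr = 25.53898 mL
Volume remaining = 107 − 25.53898 = 81.46102 mL
New rate:
63 mcg/min × 60 min/hr = 3780 mcg/hr
Rate = 3780 mcg/hr ÷ 1616.822 mcg/mL = 2.337919 mL/hr
Time remaining = 81.46102 mL ÷ 2.337919 mL/hr = 34.84339 hr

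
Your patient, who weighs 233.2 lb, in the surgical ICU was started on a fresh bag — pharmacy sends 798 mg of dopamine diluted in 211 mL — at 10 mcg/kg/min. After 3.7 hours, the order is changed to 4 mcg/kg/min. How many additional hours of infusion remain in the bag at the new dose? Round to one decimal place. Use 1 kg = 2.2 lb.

Initial rate:
Weight = 233.2 lb ÷ 2.2 lb/kg = 106 kg
Dose = 10 mcg/kg/min × 106 kg = 1060 mcg/min
1060 mcg/min × 60 min/hr = 63600 mcg/hr
Concentration = 798 mg ÷ 211 mL = 3.781991 mg/mL = 3781.991 mcg/mL
Rate = 63600 mcg/hr ÷ 3781.991 mcg/mL = 16.81654 mL/hr
Volume infused so far = 16.81654 mL/hr × 3.7 hr = 62.2212 mL
Volume remaining = 211 − 62.2212 = 148.7788 mL
New rate:
Dose = 4 mcg/kg/min × 106 kg = 424 mcg/min
424 mcg/min × 60 min/hr = 25440 mcg/hr
Rate = 25440 mcg/hr ÷ 3781.991 mcg/mL = 6.726617 mL/hr
Time remaining = 148.7788 mL ÷ 6.726617 mL/hr = 22.11792 hr

22.1 hours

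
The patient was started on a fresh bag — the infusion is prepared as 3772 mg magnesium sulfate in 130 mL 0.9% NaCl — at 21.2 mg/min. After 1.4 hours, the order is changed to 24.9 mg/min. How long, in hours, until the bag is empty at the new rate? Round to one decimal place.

1.3 hours

Initial rate:
21.2 mg/min × 60 min/hr = 1272 mg/hr
Concentration = 3772 mg ÷ 130 mL = 29.01538 mg/mL
Rate = 1272 mg/hr ÷ 29.01538 mg/mL = 43.83881 mL/hr
Volume infused so far = 43.83881 mL/hr × 1.4 hr = 61.37434 mL
Volume remaining = 130 − 61.37434 = 68.62566 mL
New rate:
24.9 mg/min × 60 min/hr = 1494 mg/hr
Rate = 1494 mg/hr ÷ 29.01538 mg/mL = 51.48993 mL/hr
Time remaining = 68.62566 mL ÷ 51.48993 mL/hr = 1.332798 hr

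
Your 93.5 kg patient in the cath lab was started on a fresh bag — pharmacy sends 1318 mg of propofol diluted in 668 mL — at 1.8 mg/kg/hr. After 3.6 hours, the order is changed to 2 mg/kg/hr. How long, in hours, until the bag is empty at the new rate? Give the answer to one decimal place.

Initial rate:
Dose = 1.8 mg/kg/hr × 93.5 kg = 168.3 mg/hr
Concentration = 1318 mg ÷ 668 mL = 1.973054 mg/mL
Rate = 168.3 mg/hr ÷ 1.973054 mg/mL = 85.29924 mL/hr
Volume infused so far = 85.29924 mL/hr × 3.6 hr = 307.0773 mL
Volume remaining = 668 − 307.0773 = 360.9227 mL
New rate:
Dose = 2 mg/kg/hr × 93.5 kg = 187 mg/hr
Rate = 187 mg/hr ÷ 1.973054 mg/mL = 94.77693 mL/hr
Time remaining = 360.9227 mL ÷ 94.77693 mL/hr = 3.808128 hr

3.8 hours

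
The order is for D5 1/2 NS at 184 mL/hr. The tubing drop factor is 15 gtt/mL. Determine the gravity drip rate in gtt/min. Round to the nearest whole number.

184 mL/hr ÷ 60 min/hr = 3.066667 mL/min
3.066667 mL/min × 15 gtt/mL = 46 gtt/min

46 gtt/min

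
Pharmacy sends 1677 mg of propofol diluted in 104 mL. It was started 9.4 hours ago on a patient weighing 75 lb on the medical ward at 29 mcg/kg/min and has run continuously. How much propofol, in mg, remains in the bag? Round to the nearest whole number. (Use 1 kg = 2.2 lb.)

Weight = 75 lb ÷ 2.2 lb/kg = 34.09091 kg
Dose = 29 mcg/kg/min × 34.09091 kg = 988.6364 mcg/min
988.6364 mcg/min × 60 min/hr = 59318.18 mcg/hr
Concentration = 1677 mg ÷ 104 mL = 16.125 mg/mL = 16125 mcg/mL
Rate = 59318.18 mcg/hr ÷ 16125 mcg/mL = 3.678647 mL/hr
Volume infused = 3.678647 mL/hr × 9.4 hr = 34.57928 mL
Volume remaining = 104 − 34.57928 = 69.42072 mL
Drug remaining = 69.42072 mL × 16125 mcg/mL = 1119409 mcg = 1119.409 mg

1119 mg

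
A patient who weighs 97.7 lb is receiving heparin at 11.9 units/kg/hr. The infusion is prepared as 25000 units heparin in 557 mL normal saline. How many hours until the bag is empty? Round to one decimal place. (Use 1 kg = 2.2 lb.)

47.3 hours

Weight = 97.7 lb ÷ 2.2 lb/kg = 44.40909 kg
Dose = 11.9 units/kg/hr × 44.40909 kg = 528.4682 units/hr
Concentration = 25000 units ÷ 557 mL = 44.8833 units/mL
Rate = 528.4682 units/hr ÷ 44.8833 units/mL = 11.77427 mL/hr
Duration = 557 mL ÷ 11.77427 mL/hr = 47.30654 hr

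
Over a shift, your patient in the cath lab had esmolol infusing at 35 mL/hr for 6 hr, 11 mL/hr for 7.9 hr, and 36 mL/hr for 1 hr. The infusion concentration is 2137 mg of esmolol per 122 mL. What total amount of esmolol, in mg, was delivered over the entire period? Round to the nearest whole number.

Concentration = 2137 mg ÷ 122 mL = 17.51639 mg/mL
Stage 1: 35 mL/hr × 6 hr = 210 mL → 210 mL × 17.51639 mg/mL = 3678.443 mg
Stage 2: 11 mL/hr × 7.9 hr = 86.9 mL → 86.9 mL × 17.51639 mg/mL = 1522.175 mg
Stage 3: 36 mL/hr × 1 hr = 36 mL → 36 mL × 17.51639 mg/mL = 630.5902 mg
Total = 3678.443 + 1522.175 + 630.5902 = 5831.207 mg

5831 mg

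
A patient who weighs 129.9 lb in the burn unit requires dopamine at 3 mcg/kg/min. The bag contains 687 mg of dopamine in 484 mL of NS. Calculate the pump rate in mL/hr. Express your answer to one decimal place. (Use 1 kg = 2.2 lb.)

Weight = 129.9 lb ÷ 2.2 lb/kg = 59.04545 kg
Dose = 3 mcg/kg/min × 59.04545 kg = 177.1364 mcg/min
177.1364 mcg/min × 60 min/hr = 10628.18 mcg/hr
Concentration = 687 mg ÷ 484 mL = 1.419421 mg/mL = 1419.421 mcg/mL
Rate = 10628.18 mcg/hr ÷ 1419.421 mcg/mL = 7.487686 mL/hr

7.5 mL/hr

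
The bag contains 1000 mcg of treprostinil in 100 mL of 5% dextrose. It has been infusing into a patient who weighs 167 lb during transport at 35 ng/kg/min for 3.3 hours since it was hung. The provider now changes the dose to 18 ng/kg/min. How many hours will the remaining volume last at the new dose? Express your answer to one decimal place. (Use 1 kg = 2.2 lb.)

5.8 hours

Initial rate:
Weight = 167 lb ÷ 2.2 lb/kg = 75.90909 kg
Dose = 35 ng/kg/min × 75.90909 kg = 2656.818 ng/min
2656.818 ng/min × 60 min/hr = 159409.1 ng/hr
Concentration = 1000 mcg ÷ 100 mL = 10 mcg/mL = 10000 ng/mL
Rate = 159409.1 ng/hr ÷ 10000 ng/mL = 15.94091 mL/hr
Volume infused so far = 15.94091 mL/hr × 3.3 hr = 52.605 mL
Volume remaining = 100 − 52.605 = 47.395 mL
New rate:
Dose = 18 ng/kg/min × 75.90909 kg = 1366.364 ng/min
1366.364 ng/min × 60 min/hr = 81981.82 ng/hr
Rate = 81981.82 ng/hr ÷ 10000 ng/mL = 8.198182 mL/hr
Time remaining = 47.395 mL ÷ 8.198182 mL/hr = 5.78116 hr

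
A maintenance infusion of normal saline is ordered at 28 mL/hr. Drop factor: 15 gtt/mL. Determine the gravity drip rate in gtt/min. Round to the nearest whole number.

7 gtt/min

28 mL/hr ÷ 60 min/hr = 0.4666667 mL/min
0.4666667 mL/min × 15 gtt/mL = 7 gtt/min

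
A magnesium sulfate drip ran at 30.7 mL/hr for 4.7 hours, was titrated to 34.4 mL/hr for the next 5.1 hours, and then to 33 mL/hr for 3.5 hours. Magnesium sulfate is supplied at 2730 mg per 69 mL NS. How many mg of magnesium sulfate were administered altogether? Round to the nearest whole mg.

17220 mg

Concentration = 2730 mg ÷ 69 mL = 39.56522 mg/mL
Stage 1: 30.7 mL/hr × 4.7 hr = 144.29 mL → 144.29 mL × 39.56522 mg/mL = 5708.865 mg
Stage 2: 34.4 mL/hr × 5.1 hr = 175.44 mL → 175.44 mL × 39.56522 mg/mL = 6941.322 mg
Stage 3: 33 mL/hr × 3.5 hr = 115.5 mL → 115.5 mL × 39.56522 mg/mL = 4569.783 mg
Total = 5708.865 + 6941.322 + 4569.783 = 17219.97 mg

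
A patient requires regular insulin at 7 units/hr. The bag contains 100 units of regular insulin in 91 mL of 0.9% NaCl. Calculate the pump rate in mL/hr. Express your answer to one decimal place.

Concentration = 100 units ÷ 91 mL = 1.098901 units/mL
Rate = 7 units/hr ÷ 1.098901 units/mL = 6.37 mL/hr

6.4 mL/hr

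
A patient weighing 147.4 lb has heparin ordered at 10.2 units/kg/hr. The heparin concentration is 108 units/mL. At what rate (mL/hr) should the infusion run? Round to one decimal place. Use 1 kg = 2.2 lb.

6.3 mL/hr

Weight = 147.4 lb ÷ 2.2 lb/kg = 67 kg
Dose = 10.2 units/kg/hr × 67 kg = 683.4 units/hr
Rate = 683.4 units/hr ÷ 108 units/mL = 6.327778 mL/hr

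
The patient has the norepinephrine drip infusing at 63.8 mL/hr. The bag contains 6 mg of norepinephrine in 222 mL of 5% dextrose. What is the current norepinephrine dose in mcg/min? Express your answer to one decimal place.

Concentration = 6 mg ÷ 222 mL = 0.02702703 mg/mL = 27.02703 mcg/mL
Drug rate = 63.8 mL/hr × 27.02703 mcg/mL = 1724.324 mcg/hr
1724.324 mcg/hr ÷ 60 min/hr = 28.73874 mcg/min

28.7 mcg/min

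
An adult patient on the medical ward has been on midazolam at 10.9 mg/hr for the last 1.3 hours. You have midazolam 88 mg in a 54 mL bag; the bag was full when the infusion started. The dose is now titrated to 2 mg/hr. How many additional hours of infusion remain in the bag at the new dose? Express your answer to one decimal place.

36.9 hours

Initial rate:
Concentration = 88 mg ÷ 54 mL = 1.62963 mg/mL
Rate = 10.9 mg/hr ÷ 1.62963 mg/mL = 6.688636 mL/hr
Volume infused so far = 6.688636 mL/hr × 1.3 hr = 8.695227 mL
Volume remaining = 54 − 8.695227 = 45.30477 mL
New rate:
Rate = 2 mg/hr ÷ 1.62963 mg/mL = 1.227273 mL/hr
Time remaining = 45.30477 mL ÷ 1.227273 mL/hr = 36.915 hr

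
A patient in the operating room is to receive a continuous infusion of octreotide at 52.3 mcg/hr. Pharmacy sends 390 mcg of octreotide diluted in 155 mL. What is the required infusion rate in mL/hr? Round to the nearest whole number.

21 mL/hr

Concentration = 390 mcg ÷ 155 mL = 2.516129 mcg/mL
Rate = 52.3 mcg/hr ÷ 2.516129 mcg/mL = 20.7859 mL/hr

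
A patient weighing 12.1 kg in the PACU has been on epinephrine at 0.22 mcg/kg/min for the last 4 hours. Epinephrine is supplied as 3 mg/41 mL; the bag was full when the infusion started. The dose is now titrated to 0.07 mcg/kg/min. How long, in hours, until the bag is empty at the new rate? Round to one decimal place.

46.5 hours

Initial rate:
Dose = 0.22 mcg/kg/min × 12.1 kg = 2.662 mcg/min
2.662 mcg/min × 60 min/hr = 159.72 mcg/hr
Concentration = 3 mg ÷ 41 mL = 0.07317073 mg/mL = 73.17073 mcg/mL
Rate = 159.72 mcg/hr ÷ 73.17073 mcg/mL = 2.18284 mL/hr
Volume infused so far = 2.18284 mL/hr × 4 hr = 8.73136 mL
Volume remaining = 41 − 8.73136 = 32.26864 mL
New rate:
Dose = 0.07 mcg/kg/min × 12.1 kg = 0.847 mcg/min
0.847 mcg/min × 60 min/hr = 50.82 mcg/hr
Rate = 50.82 mcg/hr ÷ 73.17073 mcg/mL = 0.69454 mL/hr
Time remaining = 32.26864 mL ÷ 0.69454 mL/hr = 46.46045 hr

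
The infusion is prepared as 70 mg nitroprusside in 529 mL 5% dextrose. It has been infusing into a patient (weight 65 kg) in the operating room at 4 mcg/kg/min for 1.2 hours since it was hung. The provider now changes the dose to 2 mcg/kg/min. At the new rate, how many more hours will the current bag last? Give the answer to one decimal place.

Initial rate:
Dose = 4 mcg/kg/min × 65 kg = 260 mcg/min
260 mcg/min × 60 min/hr = 15600 mcg/hr
Concentration = 70 mg ÷ 529 mL = 0.1323251 mg/mL = 132.3251 mcg/mL
Rate = 15600 mcg/hr ÷ 132.3251 mcg/mL = 117.8914 mL/hr
Volume infused so far = 117.8914 mL/hr × 1.2 hr = 141.4697 mL
Volume remaining = 529 − 141.4697 = 387.5303 mL
New rate:
Dose = 2 mcg/kg/min × 65 kg = 130 mcg/min
130 mcg/min × 60 min/hr = 7800 mcg/hr
Rate = 7800 mcg/hr ÷ 132.3251 mcg/mL = 58.94571 mL/hr
Time remaining = 387.5303 mL ÷ 58.94571 mL/hr = 6.574359 hr

6.6 hours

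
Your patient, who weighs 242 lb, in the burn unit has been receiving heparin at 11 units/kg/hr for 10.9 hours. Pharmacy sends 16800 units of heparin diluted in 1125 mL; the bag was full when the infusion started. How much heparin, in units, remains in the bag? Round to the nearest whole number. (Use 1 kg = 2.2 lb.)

3611 units

Weight = 242 lb ÷ 2.2 lb/kg = 110 kg
Dose = 11 units/kg/hr × 110 kg = 1210 units/hr
Concentration = 16800 units ÷ 1125 mL = 14.93333 units/mL
Rate = 1210 units/hr ÷ 14.93333 units/mL = 81.02679 mL/hr
Volume infused = 81.02679 mL/hr × 10.9 hr = 883.192 mL
Volume remaining = 1125 − 883.192 = 241.808 mL
Drug remaining = 241.808 mL × 14.93333 units/mL = 3611 units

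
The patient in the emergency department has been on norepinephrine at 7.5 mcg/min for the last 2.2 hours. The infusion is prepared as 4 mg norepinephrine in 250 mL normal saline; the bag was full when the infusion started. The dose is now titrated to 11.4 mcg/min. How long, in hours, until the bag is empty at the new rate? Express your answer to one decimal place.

4.4 hours

Initial rate:
7.5 mcg/min × 60 min/hr = 450 mcg/hr
Concentration = 4 mg ÷ 250 mL = 0.016 mg/mL = 16 mcg/mL
Rate = 450 mcg/hr ÷ 16 mcg/mL = 28.125 mL/hr
Volume infused so far = 28.125 mL/hr × 2.2 hr = 61.875 mL
Volume remaining = 250 − 61.875 = 188.125 mL
New rate:
11.4 mcg/min × 60 min/hr = 684 mcg/hr
Rate = 684 mcg/hr ÷ 16 mcg/mL = 42.75 mL/hr
Time remaining = 188.125 mL ÷ 42.75 mL/hr = 4.400585 hr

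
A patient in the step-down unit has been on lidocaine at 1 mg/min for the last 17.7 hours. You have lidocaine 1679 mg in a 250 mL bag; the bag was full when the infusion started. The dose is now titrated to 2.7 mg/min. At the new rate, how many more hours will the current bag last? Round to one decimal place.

Initial rate:
1 mg/min × 60 min/hr = 60 mg/hr
Concentration = 1679 mg ÷ 250 mL = 6.716 mg/mL
Rate = 60 mg/hr ÷ 6.716 mg/mL = 8.933889 mL/hr
Volume infused so far = 8.933889 mL/hr × 17.7 hr = 158.1298 mL
Volume remaining = 250 − 158.1298 = 91.87016 mL
New rate:
2.7 mg/min × 60 min/hr = 162 mg/hr
Rate = 162 mg/hr ÷ 6.716 mg/mL = 24.1215 mL/hr
Time remaining = 91.87016 mL ÷ 24.1215 mL/hr = 3.808642 hr

3.8 hours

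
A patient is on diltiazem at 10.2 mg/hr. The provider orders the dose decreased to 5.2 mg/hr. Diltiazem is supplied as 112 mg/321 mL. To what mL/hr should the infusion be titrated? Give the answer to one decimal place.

Concentration = 112 mg ÷ 321 mL = 0.3489097 mg/mL
Rate = 5.2 mg/hr ÷ 0.3489097 mg/mL = 14.90357 mL/hr

14.9 mL/hr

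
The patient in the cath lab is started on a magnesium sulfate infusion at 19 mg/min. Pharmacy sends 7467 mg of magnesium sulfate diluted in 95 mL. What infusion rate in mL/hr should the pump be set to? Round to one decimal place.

14.5 mL/hr

19 mg/min × 60 min/hr = 1140 mg/hr
Concentration = 7467 mg ÷ 95 mL = 78.6 mg/mL
Rate = 1140 mg/hr ÷ 78.6 mg/mL = 14.50382 mL/hr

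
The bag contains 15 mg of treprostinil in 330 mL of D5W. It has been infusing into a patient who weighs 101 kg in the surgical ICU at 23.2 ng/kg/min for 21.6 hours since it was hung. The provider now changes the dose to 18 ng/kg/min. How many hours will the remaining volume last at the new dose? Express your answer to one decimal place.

Initial rate:
Dose = 23.2 ng/kg/min × 101 kg = 2343.2 ng/min
2343.2 ng/min × 60 min/hr = 140592 ng/hr
Concentration = 15 mg ÷ 330 mL = 0.04545455 mg/mL = 45454.55 ng/mL
Rate = 140592 ng/hr ÷ 45454.55 ng/mL = 3.093024 mL/hr
Volume infused so far = 3.093024 mL/hr × 21.6 hr = 66.80932 mL
Volume remaining = 330 − 66.80932 = 263.1907 mL
New rate:
Dose = 18 ng/kg/min × 101 kg = 1818 ng/min
1818 ng/min × 60 min/hr = 109080 ng/hr
Rate = 109080 ng/hr ÷ 45454.55 ng/mL = 2.39976 mL/hr
Time remaining = 263.1907 mL ÷ 2.39976 mL/hr = 109.6738 hr

109.7 hours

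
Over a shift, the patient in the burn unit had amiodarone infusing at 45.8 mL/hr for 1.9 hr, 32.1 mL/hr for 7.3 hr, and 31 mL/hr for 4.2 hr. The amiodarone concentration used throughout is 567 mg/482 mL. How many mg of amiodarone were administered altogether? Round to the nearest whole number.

Concentration = 567 mg ÷ 482 mL = 1.176349 mg/mL
Stage 1: 45.8 mL/hr × 1.9 hr = 87.02 mL → 87.02 mL × 1.176349 mg/mL = 102.3659 mg
Stage 2: 32.1 mL/hr × 7.3 hr = 234.33 mL → 234.33 mL × 1.176349 mg/mL = 275.6538 mg
Stage 3: 31 mL/hr × 4.2 hr = 130.2 mL → 130.2 mL × 1.176349 mg/mL = 153.1606 mg
Total = 102.3659 + 275.6538 + 153.1606 = 531.1802 mg

531 mg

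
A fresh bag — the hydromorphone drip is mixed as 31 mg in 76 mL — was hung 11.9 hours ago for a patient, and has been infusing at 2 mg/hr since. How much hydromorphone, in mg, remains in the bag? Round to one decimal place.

7.2 mg

Concentration = 31 mg ÷ 76 mL = 0.4078947 mg/mL
Rate = 2 mg/hr ÷ 0.4078947 mg/mL = 4.903226 mL/hr
Volume infused = 4.903226 mL/hr × 11.9 hr = 58.34839 mL
Volume remaining = 76 − 58.34839 = 17.65161 mL
Drug remaining = 17.65161 mL × 0.4078947 mg/mL = 7.2 mg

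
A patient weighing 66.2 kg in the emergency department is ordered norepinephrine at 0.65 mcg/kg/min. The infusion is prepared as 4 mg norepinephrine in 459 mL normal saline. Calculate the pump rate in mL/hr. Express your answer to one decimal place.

296.3 mL/hr

Dose = 0.65 mcg/kg/min × 66.2 kg = 43.03 mcg/min
43.03 mcg/min × 60 min/hr = 2581.8 mcg/hr
Concentration = 4 mg ÷ 459 mL = 0.008714597 mg/mL = 8.714597 mcg/mL
Rate = 2581.8 mcg/hr ÷ 8.714597 mcg/mL = 296.2615 mL/hr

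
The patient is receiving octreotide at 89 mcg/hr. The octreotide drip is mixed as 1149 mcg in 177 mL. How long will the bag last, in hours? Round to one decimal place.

12.9 hours

Concentration = 1149 mcg ÷ 177 mL = 6.491525 mcg/mL
Rate = 89 mcg/hr ÷ 6.491525 mcg/mL = 13.71018 mL/hr
Duration = 177 mL ÷ 13.71018 mL/hr = 12.91011 hr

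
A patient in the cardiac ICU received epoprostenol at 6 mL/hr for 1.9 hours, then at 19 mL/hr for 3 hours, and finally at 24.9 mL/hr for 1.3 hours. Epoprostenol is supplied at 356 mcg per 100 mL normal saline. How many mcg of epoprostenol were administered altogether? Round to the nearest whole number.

359 mcg

Concentration = 356 mcg ÷ 100 mL = 3.56 mcg/mL
Stage 1: 6 mL/hr × 1.9 hr = 11.4 mL → 11.4 mL × 3.56 mcg/mL = 40.584 mcg
Stage 2: 19 mL/hr × 3 hr = 57 mL → 57 mL × 3.56 mcg/mL = 202.92 mcg
Stage 3: 24.9 mL/hr × 1.3 hr = 32.37 mL → 32.37 mL × 3.56 mcg/mL = 115.2372 mcg
Total = 40.584 + 202.92 + 115.2372 = 358.7412 mcg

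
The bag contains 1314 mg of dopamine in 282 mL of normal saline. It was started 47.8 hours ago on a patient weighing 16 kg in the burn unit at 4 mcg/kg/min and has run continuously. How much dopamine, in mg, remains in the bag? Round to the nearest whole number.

Dose = 4 mcg/kg/min × 16 kg = 64 mcg/min
64 mcg/min × 60 min/hr = 3840 mcg/hr
Concentration = 1314 mg ÷ 282 mL = 4.659574 mg/mL = 4659.574 mcg/mL
Rate = 3840 mcg/hr ÷ 4659.574 mcg/mL = 0.8241096 mL/hr
Volume infused = 0.8241096 mL/hr × 47.8 hr = 39.39244 mL
Volume remaining = 282 − 39.39244 = 242.6076 mL
Drug remaining = 242.6076 mL × 4659.574 mcg/mL = 1130448 mcg = 1130.448 mg

1130 mg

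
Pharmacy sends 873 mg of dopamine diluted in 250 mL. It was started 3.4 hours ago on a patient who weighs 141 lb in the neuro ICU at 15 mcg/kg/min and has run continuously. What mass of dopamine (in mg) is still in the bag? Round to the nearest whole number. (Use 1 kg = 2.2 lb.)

677 mg

Weight = 141 lb ÷ 2.2 lb/kg = 64.09091 kg
Dose = 15 mcg/kg/min × 64.09091 kg = 961.3636 mcg/min
961.3636 mcg/min × 60 min/hr = 57681.82 mcg/hr
Concentration = 873 mg ÷ 250 mL = 3.492 mg/mL = 3492 mcg/mL
Rate = 57681.82 mcg/hr ÷ 3492 mcg/mL = 16.51828 mL/hr
Volume infused = 16.51828 mL/hr × 3.4 hr = 56.16214 mL
Volume remaining = 250 − 56.16214 = 193.8379 mL
Drug remaining = 193.8379 mL × 3492 mcg/mL = 676881.8 mcg = 676.8818 mg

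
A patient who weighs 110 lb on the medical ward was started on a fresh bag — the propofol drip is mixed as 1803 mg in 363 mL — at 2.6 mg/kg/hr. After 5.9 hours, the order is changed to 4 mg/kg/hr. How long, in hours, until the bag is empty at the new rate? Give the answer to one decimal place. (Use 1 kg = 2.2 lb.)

5.2 hours

Initial rate:
Weight = 110 lb ÷ 2.2 lb/kg = 50 kg
Dose = 2.6 mg/kg/hr × 50 kg = 130 mg/hr
Concentration = 1803 mg ÷ 363 mL = 4.966942 mg/mL
Rate = 130 mg/hr ÷ 4.966942 mg/mL = 26.17304 mL/hr
Volume infused so far = 26.17304 mL/hr × 5.9 hr = 154.421 mL
Volume remaining = 363 − 154.421 = 208.579 mL
New rate:
Dose = 4 mg/kg/hr × 50 kg = 200 mg/hr
Rate = 200 mg/hr ÷ 4.966942 mg/mL = 40.26622 mL/hr
Time remaining = 208.579 mL ÷ 40.26622 mL/hr = 5.18 hr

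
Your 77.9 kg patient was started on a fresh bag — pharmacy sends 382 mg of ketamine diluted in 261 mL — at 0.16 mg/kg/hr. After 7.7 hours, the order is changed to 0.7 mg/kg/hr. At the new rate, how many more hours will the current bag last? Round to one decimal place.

5.2 hours

Initial rate:
Dose = 0.16 mg/kg/hr × 77.9 kg = 12.464 mg/hr
Concentration = 382 mg ÷ 261 mL = 1.463602 mg/mL
Rate = 12.464 mg/hr ÷ 1.463602 mg/mL = 8.515979 mL/hr
Volume infused so far = 8.515979 mL/hr × 7.7 hr = 65.57304 mL
Volume remaining = 261 − 65.57304 = 195.427 mL
New rate:
Dose = 0.7 mg/kg/hr × 77.9 kg = 54.53 mg/hr
Rate = 54.53 mg/hr ÷ 1.463602 mg/mL = 37.25741 mL/hr
Time remaining = 195.427 mL ÷ 37.25741 mL/hr = 5.245318 hr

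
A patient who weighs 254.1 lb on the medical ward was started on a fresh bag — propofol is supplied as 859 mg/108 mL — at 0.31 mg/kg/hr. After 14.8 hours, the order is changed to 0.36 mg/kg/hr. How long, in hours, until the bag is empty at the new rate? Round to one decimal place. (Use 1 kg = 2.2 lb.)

7.9 hours

Initial rate:
Weight = 254.1 lb ÷ 2.2 lb/kg = 115.5 kg
Dose = 0.31 mg/kg/hr × 115.5 kg = 35.805 mg/hr
Concentration = 859 mg ÷ 108 mL = 7.953704 mg/mL
Rate = 35.805 mg/hr ÷ 7.953704 mg/mL = 4.501676 mL/hr
Volume infused so far = 4.501676 mL/hr × 14.8 hr = 66.62481 mL
Volume remaining = 108 − 66.62481 = 41.37519 mL
New rate:
Dose = 0.36 mg/kg/hr × 115.5 kg = 41.58 mg/hr
Rate = 41.58 mg/hr ÷ 7.953704 mg/mL = 5.227753 mL/hr
Time remaining = 41.37519 mL ÷ 5.227753 mL/hr = 7.914526 hr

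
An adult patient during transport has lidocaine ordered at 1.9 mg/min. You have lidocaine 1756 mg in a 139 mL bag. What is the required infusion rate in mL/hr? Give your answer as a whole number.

1.9 mg/min × 60 min/hr = 114 mg/hr
Concentration = 1756 mg ÷ 139 mL = 12.63309 mg/mL
Rate = 114 mg/hr ÷ 12.63309 mg/mL = 9.023918 mL/hr

9 mL/hr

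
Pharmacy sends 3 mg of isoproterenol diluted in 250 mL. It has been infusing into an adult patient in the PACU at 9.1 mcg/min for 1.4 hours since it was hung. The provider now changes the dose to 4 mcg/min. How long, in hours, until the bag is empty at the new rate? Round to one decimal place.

Initial rate:
9.1 mcg/min × 60 min/hr = 546 mcg/hr
Concentration = 3 mg ÷ 250 mL = 0.012 mg/mL = 12 mcg/mL
Rate = 546 mcg/hr ÷ 12 mcg/mL = 45.5 mL/hr
Volume infused so far = 45.5 mL/hr × 1.4 hr = 63.7 mL
Volume remaining = 250 − 63.7 = 186.3 mL
New rate:
4 mcg/min × 60 min/hr = 240 mcg/hr
Rate = 240 mcg/hr ÷ 12 mcg/mL = 20 mL/hr
Time remaining = 186.3 mL ÷ 20 mL/hr = 9.315 hr

9.3 hours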